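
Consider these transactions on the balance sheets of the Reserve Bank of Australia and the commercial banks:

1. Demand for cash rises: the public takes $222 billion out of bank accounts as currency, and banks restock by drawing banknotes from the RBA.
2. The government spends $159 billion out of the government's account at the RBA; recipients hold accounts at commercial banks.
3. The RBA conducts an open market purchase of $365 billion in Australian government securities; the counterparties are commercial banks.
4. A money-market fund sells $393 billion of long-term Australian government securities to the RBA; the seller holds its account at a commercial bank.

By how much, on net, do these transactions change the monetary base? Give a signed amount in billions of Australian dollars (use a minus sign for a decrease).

+$917 billion

Currency withdrawal $222 billion: just a shift between currency and reserves — both are base money → 0.
Government spending $159 billion: a non-base liability converts back to reserves → +$159B.
OMO purchase (from banks) $365 billion: RBA balance sheet expands → +$365B.
Asset purchase (from non-banks) $393 billion: RBA balance sheet expands → +$393B.
Net: 0 + 159 + 365 + 393 = +$917 billion.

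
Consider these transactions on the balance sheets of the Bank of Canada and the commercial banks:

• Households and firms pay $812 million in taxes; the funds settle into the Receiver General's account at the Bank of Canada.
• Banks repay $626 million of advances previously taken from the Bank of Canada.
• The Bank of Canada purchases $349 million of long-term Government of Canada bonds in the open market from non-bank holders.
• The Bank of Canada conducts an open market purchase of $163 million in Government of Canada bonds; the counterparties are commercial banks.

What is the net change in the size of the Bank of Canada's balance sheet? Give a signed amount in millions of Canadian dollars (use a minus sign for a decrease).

-$114 million

Bank of Canada balance sheet:
  Assets:      Securities +$512M, Loans to banks −$626M
  Liabilities: Bank reserves −$926M, Government deposits +$812M
Change in total Bank of Canada assets = -$114 million.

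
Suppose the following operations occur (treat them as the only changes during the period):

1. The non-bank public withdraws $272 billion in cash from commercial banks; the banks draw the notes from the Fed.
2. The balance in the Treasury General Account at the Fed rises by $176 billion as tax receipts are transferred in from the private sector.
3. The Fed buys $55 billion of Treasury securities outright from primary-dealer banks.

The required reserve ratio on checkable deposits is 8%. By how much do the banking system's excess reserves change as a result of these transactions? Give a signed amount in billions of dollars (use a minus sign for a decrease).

-$357.16 billion

Currency withdrawal $272 billion: reserves −$272B, deposits −$272B.
Government account inflow $176 billion: reserves −$176B, deposits −$176B.
OMO purchase (from banks) $55 billion: reserves +$55B, deposits 0.
Totals: Δreserves = −$393B, Δdeposits = −$448B.
Δrequired reserves = 8% × −$448B = −$35.84B.
Δexcess reserves = Δreserves − Δrequired = −$393B − (−$35.84B) = -$357.16 billion.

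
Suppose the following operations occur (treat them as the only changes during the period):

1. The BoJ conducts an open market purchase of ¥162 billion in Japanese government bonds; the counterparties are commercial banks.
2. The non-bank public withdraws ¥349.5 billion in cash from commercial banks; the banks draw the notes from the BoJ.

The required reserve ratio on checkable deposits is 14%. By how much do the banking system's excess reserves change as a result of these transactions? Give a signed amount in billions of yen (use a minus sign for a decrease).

-¥138.57 billion

OMO purchase (from banks) ¥162 billion: reserves +¥162B, deposits 0.
Currency withdrawal ¥349.5 billion: reserves −¥349.5B, deposits −¥349.5B.
Totals: Δreserves = −¥187.5B, Δdeposits = −¥349.5B.
Δrequired reserves = 14% × −¥349.5B = −¥48.93B.
Δexcess reserves = Δreserves − Δrequired = −¥187.5B − (−¥48.93B) = -¥138.57 billion.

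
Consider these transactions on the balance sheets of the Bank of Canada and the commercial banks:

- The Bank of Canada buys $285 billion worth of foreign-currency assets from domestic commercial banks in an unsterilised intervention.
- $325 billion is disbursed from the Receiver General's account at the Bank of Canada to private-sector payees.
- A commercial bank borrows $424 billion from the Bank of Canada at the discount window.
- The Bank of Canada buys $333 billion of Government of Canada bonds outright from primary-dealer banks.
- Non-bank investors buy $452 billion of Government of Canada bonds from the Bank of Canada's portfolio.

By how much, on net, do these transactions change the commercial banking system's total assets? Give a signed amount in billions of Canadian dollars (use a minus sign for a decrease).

+$297 billion

FX purchase $285 billion: just an asset swap on bank balance sheets → 0.
Government spending $325 billion: bank balance sheets expand → +$325B.
Discount-window loan $424 billion: bank balance sheets expand → +$424B.
OMO purchase (from banks) $333 billion: just an asset swap on bank balance sheets → 0.
Asset sale (to non-banks) $452 billion: bank balance sheets shrink → −$452B.
Net: 0 + 325 + 424 + 0 − 452 = +$297 billion.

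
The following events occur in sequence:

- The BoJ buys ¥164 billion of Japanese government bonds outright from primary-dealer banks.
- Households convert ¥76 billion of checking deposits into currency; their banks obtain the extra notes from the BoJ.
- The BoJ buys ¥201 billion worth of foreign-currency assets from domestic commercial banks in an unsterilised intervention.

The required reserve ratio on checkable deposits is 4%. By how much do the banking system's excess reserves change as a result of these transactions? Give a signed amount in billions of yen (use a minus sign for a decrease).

OMO purchase (from banks) ¥164 billion: reserves +¥164B, deposits 0.
Currency withdrawal ¥76 billion: reserves −¥76B, deposits −¥76B.
FX purchase ¥201 billion: reserves +¥201B, deposits 0.
Totals: Δreserves = +¥289B, Δdeposits = −¥76B.
Δrequired reserves = 4% × −¥76B = −¥3.04B.
Δexcess reserves = Δreserves − Δrequired = +¥289B − (−¥3.04B) = +¥292.04 billion.

+¥292.04 billion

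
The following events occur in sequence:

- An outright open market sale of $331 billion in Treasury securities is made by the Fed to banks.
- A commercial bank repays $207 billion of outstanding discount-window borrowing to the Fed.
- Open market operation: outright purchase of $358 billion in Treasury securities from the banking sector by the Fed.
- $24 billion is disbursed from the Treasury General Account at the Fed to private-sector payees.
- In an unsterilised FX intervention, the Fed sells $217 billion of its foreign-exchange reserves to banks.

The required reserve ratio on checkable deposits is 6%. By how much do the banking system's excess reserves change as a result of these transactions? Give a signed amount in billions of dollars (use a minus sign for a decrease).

-$374.44 billion

OMO sale (to banks) $331 billion: reserves −$331B, deposits 0.
Discount-window repayment $207 billion: reserves −$207B, deposits 0.
OMO purchase (from banks) $358 billion: reserves +$358B, deposits 0.
Government spending $24 billion: reserves +$24B, deposits +$24B.
FX sale $217 billion: reserves −$217B, deposits 0.
Totals: Δreserves = −$373B, Δdeposits = +$24B.
Δrequired reserves = 6% × +$24B = +$1.44B.
Δexcess reserves = Δreserves − Δrequired = −$373B − (+$1.44B) = -$374.44 billion.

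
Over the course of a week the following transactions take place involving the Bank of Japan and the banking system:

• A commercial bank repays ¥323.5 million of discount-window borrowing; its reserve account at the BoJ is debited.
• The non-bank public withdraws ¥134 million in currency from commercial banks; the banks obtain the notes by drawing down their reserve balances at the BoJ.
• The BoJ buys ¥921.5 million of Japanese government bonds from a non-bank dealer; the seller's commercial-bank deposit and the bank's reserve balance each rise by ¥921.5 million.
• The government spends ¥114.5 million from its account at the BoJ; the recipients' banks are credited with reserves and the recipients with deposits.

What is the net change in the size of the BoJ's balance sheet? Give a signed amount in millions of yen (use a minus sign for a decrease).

+¥598 million

Discount-window repayment ¥323.5 million: a BoJ asset is shed → −¥323.5M.
Currency withdrawal ¥134 million: only the composition of liabilities changes → 0.
Asset purchase (from non-banks) ¥921.5 million: a BoJ asset is acquired → +¥921.5M.
Government spending ¥114.5 million: only the composition of liabilities changes → 0.
Net: −323.5 + 0 + 921.5 + 0 = +¥598 million.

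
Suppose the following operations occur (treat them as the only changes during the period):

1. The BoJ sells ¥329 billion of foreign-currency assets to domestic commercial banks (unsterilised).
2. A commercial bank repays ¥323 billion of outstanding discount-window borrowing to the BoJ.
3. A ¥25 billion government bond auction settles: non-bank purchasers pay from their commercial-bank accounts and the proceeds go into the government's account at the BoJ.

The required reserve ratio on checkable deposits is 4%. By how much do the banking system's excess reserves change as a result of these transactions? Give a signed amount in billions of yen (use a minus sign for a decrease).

-¥676 billion

FX sale ¥329 billion: reserves −¥329B, deposits 0.
Discount-window repayment ¥323 billion: reserves −¥323B, deposits 0.
Government account inflow ¥25 billion: reserves −¥25B, deposits −¥25B.
Totals: Δreserves = −¥677B, Δdeposits = −¥25B.
Δrequired reserves = 4% × −¥25B = −¥1B.
Δexcess reserves = Δreserves − Δrequired = −¥677B − (−¥1B) = -¥676 billion.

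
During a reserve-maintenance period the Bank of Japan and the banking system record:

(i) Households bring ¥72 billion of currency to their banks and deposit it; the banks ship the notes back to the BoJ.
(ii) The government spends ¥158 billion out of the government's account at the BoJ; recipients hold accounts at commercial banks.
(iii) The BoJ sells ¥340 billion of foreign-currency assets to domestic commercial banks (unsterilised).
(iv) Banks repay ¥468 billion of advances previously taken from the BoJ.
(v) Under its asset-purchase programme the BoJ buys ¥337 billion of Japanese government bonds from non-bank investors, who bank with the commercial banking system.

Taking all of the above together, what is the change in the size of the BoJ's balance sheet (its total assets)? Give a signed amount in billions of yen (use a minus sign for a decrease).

-¥471 billion

Currency deposit ¥72 billion: only the composition of liabilities changes → 0.
Government spending ¥158 billion: only the composition of liabilities changes → 0.
FX sale ¥340 billion: a BoJ asset is shed → −¥340B.
Discount-window repayment ¥468 billion: a BoJ asset is shed → −¥468B.
Asset purchase (from non-banks) ¥337 billion: a BoJ asset is acquired → +¥337B.
Net: 0 + 0 − 340 − 468 + 337 = -¥471 billion.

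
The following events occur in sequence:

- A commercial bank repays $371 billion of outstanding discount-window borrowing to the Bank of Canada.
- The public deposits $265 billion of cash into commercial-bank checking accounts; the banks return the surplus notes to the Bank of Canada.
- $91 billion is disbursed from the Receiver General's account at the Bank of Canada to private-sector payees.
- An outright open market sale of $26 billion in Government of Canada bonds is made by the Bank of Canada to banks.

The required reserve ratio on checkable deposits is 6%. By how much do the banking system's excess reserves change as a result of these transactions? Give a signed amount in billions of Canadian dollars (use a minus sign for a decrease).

Discount-window repayment $371 billion: reserves −$371B, deposits 0.
Currency deposit $265 billion: reserves +$265B, deposits +$265B.
Government spending $91 billion: reserves +$91B, deposits +$91B.
OMO sale (to banks) $26 billion: reserves −$26B, deposits 0.
Totals: Δreserves = −$41B, Δdeposits = +$356B.
Δrequired reserves = 6% × +$356B = +$21.36B.
Δexcess reserves = Δreserves − Δrequired = −$41B − (+$21.36B) = -$62.36 billion.

-$62.36 billion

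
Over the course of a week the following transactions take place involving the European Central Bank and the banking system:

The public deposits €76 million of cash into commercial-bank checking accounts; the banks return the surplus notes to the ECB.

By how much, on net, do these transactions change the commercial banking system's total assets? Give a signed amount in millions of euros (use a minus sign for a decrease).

+€76 million

Currency deposit €76 million: bank balance sheets expand → +€76M.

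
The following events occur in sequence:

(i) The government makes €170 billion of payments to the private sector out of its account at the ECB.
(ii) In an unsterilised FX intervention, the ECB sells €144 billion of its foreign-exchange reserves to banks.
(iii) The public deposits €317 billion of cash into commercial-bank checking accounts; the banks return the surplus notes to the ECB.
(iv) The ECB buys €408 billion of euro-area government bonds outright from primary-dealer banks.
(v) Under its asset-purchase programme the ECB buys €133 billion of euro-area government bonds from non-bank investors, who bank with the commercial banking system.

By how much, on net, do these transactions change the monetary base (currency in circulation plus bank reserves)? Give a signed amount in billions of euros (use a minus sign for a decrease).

Government spending €170 billion: a non-base liability converts back to reserves → +€170B.
FX sale €144 billion: ECB balance sheet contracts → −€144B.
Currency deposit €317 billion: just a shift between currency and reserves — both are base money → 0.
OMO purchase (from banks) €408 billion: ECB balance sheet expands → +€408B.
Asset purchase (from non-banks) €133 billion: ECB balance sheet expands → +€133B.
Net: 170 − 144 + 0 + 408 + 133 = +€567 billion.

+€567 billion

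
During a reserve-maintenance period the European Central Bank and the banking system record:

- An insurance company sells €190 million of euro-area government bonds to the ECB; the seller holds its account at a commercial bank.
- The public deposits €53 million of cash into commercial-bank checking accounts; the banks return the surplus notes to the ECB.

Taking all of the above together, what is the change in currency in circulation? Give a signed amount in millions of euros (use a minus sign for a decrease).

-€53 million

ECB balance sheet:
  Assets:      Securities +€190M
  Liabilities: Bank reserves +€243M, Currency in circulation −€53M
So the change in currency in circulation is -€53 million.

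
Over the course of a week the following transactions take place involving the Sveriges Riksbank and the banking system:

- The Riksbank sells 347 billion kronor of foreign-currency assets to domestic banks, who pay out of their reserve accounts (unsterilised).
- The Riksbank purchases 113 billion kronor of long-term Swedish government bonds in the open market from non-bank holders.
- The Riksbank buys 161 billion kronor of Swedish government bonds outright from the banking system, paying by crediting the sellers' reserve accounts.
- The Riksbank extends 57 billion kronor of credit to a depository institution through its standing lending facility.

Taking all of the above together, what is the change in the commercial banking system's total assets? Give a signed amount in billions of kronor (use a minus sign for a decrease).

+170 billion

FX sale 347 billion kronor: just an asset swap on bank balance sheets → 0.
Asset purchase (from non-banks) 113 billion kronor: bank balance sheets expand → +113B.
OMO purchase (from banks) 161 billion kronor: just an asset swap on bank balance sheets → 0.
Discount-window loan 57 billion kronor: bank balance sheets expand → +57B.
Net: 0 + 113 + 0 + 57 = +170 billion.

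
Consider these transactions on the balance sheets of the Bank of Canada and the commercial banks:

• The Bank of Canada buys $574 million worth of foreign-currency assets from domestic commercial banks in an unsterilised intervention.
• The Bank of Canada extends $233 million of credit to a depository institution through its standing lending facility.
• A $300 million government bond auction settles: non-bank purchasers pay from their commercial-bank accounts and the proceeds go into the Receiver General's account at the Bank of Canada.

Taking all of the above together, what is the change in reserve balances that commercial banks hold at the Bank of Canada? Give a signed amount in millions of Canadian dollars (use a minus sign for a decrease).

Bank of Canada balance sheet:
  Assets:      Loans to banks +$233M, Foreign assets +$574M
  Liabilities: Bank reserves +$507M, Government deposits +$300M
Commercial banking system:
  Assets:      Reserves at CB +$507M, Foreign assets −$574M
  Liabilities: Checkable deposits −$300M, Borrowings from CB +$233M
So the change in reserve balances that commercial banks hold at the Bank of Canada is +$507 million.

+$507 million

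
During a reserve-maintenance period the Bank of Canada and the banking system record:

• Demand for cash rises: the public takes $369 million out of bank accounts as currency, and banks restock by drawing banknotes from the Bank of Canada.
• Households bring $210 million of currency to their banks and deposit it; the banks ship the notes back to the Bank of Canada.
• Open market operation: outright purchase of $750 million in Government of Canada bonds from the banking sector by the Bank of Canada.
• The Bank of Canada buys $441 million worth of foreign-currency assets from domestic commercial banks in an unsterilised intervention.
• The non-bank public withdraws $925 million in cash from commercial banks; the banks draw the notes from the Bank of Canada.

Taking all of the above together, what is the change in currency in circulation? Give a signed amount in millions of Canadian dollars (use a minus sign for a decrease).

+$1084 million

Currency withdrawal $369 million: notes leave the central bank → +$369M.
Currency deposit $210 million: notes return to the central bank → −$210M.
OMO purchase (from banks) $750 million: no currency enters or leaves circulation → 0.
FX purchase $441 million: no currency enters or leaves circulation → 0.
Currency withdrawal $925 million: notes leave the central bank → +$925M.
Net: 369 − 210 + 0 + 0 + 925 = +$1084 million.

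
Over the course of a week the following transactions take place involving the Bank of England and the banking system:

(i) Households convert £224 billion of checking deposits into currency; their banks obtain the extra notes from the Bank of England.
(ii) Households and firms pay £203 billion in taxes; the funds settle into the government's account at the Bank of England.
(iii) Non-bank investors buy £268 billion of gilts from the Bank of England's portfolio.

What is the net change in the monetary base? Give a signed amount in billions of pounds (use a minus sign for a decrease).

Currency withdrawal £224 billion: just a shift between currency and reserves — both are base money → 0.
Government account inflow £203 billion: reserves shift to a non-base liability → −£203B.
Asset sale (to non-banks) £268 billion: Bank of England balance sheet contracts → −£268B.
Net: 0 − 203 − 268 = -£471 billion.

-£471 billion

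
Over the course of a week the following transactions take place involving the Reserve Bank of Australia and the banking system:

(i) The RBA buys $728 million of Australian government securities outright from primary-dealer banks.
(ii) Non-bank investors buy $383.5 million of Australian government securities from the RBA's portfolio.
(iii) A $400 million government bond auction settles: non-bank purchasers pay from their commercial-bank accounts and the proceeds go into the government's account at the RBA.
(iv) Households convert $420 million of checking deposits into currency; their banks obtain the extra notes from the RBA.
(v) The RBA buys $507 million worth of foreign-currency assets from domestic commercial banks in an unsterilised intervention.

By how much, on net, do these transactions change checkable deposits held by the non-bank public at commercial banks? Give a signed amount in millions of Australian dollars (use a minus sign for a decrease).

-$1203.5 million

RBA balance sheet:
  Assets:      Securities +$344.5M, Foreign assets +$507M
  Liabilities: Bank reserves +$31.5M, Currency in circulation +$420M, Government deposits +$400M
Commercial banking system:
  Assets:      Reserves at CB +$31.5M, Securities −$728M, Foreign assets −$507M
  Liabilities: Checkable deposits −$1203.5M
So the change in checkable deposits held by the non-bank public at commercial banks is -$1203.5 million.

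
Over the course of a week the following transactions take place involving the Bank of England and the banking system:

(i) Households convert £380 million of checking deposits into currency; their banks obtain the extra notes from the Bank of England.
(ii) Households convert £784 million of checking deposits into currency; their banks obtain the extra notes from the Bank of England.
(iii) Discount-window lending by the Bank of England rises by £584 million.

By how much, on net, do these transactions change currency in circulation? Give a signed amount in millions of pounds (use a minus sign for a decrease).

Bank of England balance sheet:
  Assets:      Loans to banks +£584M
  Liabilities: Bank reserves −£580M, Currency in circulation +£1164M
Commercial banking system:
  Assets:      Reserves at CB −£580M
  Liabilities: Checkable deposits −£1164M, Borrowings from CB +£584M
So the change in currency in circulation is +£1164 million.

+£1164 million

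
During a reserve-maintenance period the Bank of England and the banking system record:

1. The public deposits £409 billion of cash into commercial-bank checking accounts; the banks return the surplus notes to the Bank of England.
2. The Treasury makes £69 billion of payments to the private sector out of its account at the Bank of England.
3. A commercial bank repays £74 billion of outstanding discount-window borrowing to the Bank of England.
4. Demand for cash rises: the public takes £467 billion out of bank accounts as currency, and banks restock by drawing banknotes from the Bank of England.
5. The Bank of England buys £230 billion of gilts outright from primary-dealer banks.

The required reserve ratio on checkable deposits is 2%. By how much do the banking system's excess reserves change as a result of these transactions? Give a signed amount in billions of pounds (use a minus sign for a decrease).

+£166.78 billion

Currency deposit £409 billion: reserves +£409B, deposits +£409B.
Government spending £69 billion: reserves +£69B, deposits +£69B.
Discount-window repayment £74 billion: reserves −£74B, deposits 0.
Currency withdrawal £467 billion: reserves −£467B, deposits −£467B.
OMO purchase (from banks) £230 billion: reserves +£230B, deposits 0.
Totals: Δreserves = +£167B, Δdeposits = +£11B.
Δrequired reserves = 2% × +£11B = +£0.22B.
Δexcess reserves = Δreserves − Δrequired = +£167B − (+£0.22B) = +£166.78 billion.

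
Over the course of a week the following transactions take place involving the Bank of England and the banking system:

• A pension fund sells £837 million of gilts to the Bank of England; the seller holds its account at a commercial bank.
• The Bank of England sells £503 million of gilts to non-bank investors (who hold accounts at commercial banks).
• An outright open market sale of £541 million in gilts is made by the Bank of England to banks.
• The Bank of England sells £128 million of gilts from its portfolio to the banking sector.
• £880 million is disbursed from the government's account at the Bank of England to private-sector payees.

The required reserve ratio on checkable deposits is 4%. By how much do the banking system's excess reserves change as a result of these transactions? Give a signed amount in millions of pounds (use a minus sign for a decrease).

Asset purchase (from non-banks) £837 million: reserves +£837M, deposits +£837M.
Asset sale (to non-banks) £503 million: reserves −£503M, deposits −£503M.
OMO sale (to banks) £541 million: reserves −£541M, deposits 0.
OMO sale (to banks) £128 million: reserves −£128M, deposits 0.
Government spending £880 million: reserves +£880M, deposits +£880M.
Totals: Δreserves = +£545M, Δdeposits = +£1214M.
Δrequired reserves = 4% × +£1214M = +£48.56M.
Δexcess reserves = Δreserves − Δrequired = +£545M − (+£48.56M) = +£496.44 million.

+£496.44 million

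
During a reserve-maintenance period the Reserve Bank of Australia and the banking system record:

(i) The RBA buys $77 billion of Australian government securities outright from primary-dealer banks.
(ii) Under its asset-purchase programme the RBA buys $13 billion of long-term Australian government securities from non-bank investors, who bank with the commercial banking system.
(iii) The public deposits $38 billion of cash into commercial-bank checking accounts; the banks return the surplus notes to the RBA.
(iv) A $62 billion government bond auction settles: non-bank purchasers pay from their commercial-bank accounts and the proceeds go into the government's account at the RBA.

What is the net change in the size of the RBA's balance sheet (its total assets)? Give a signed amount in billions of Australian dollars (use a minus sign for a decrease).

OMO purchase (from banks) $77 billion: an RBA asset is acquired → +$77B.
Asset purchase (from non-banks) $13 billion: an RBA asset is acquired → +$13B.
Currency deposit $38 billion: only the composition of liabilities changes → 0.
Government account inflow $62 billion: only the composition of liabilities changes → 0.
Net: 77 + 13 + 0 + 0 = +$90 billion.

+$90 billion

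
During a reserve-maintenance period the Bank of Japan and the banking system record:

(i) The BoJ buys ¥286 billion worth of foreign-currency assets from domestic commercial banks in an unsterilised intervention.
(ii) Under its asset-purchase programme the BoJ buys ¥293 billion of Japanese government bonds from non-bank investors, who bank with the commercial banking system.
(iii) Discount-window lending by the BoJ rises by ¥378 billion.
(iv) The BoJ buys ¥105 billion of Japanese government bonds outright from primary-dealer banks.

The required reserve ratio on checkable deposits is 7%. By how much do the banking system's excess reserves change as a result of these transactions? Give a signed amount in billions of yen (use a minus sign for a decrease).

FX purchase ¥286 billion: reserves +¥286B, deposits 0.
Asset purchase (from non-banks) ¥293 billion: reserves +¥293B, deposits +¥293B.
Discount-window loan ¥378 billion: reserves +¥378B, deposits 0.
OMO purchase (from banks) ¥105 billion: reserves +¥105B, deposits 0.
Totals: Δreserves = +¥1062B, Δdeposits = +¥293B.
Δrequired reserves = 7% × +¥293B = +¥20.51B.
Δexcess reserves = Δreserves − Δrequired = +¥1062B − (+¥20.51B) = +¥1041.49 billion.

+¥1041.49 billion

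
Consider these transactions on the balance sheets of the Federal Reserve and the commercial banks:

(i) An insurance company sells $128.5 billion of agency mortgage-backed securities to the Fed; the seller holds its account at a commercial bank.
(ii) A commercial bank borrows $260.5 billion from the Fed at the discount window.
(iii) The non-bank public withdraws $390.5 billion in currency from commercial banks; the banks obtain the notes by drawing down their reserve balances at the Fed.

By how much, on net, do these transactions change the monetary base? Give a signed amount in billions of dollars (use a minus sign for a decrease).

+$389 billion

Fed balance sheet:
  Assets:      Securities +$128.5B, Loans to banks +$260.5B
  Liabilities: Bank reserves −$1.5B, Currency in circulation +$390.5B
Monetary base = currency + reserves: +$390.5B + (−$1.5B) = +$389 billion.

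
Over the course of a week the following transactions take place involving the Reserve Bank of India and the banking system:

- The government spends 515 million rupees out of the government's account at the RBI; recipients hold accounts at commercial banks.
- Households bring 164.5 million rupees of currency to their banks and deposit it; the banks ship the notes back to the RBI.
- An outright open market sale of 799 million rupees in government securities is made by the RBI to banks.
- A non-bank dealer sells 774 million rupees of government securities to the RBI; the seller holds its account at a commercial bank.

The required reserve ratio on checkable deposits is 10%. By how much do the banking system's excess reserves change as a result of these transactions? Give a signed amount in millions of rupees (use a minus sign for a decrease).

+509.15 million

Government spending 515 million rupees: reserves +515M, deposits +515M.
Currency deposit 164.5 million rupees: reserves +164.5M, deposits +164.5M.
OMO sale (to banks) 799 million rupees: reserves −799M, deposits 0.
Asset purchase (from non-banks) 774 million rupees: reserves +774M, deposits +774M.
Totals: Δreserves = +654.5M, Δdeposits = +1453.5M.
Δrequired reserves = 10% × +1453.5M = +145.35M.
Δexcess reserves = Δreserves − Δrequired = +654.5M − (+145.35M) = +509.15 million.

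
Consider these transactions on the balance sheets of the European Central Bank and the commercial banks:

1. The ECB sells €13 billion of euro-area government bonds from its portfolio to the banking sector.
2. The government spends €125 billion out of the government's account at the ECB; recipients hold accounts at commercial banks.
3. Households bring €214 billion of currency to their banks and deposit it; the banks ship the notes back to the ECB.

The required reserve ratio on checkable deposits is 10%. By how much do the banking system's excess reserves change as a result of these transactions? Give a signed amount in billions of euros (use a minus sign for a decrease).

OMO sale (to banks) €13 billion: reserves −€13B, deposits 0.
Government spending €125 billion: reserves +€125B, deposits +€125B.
Currency deposit €214 billion: reserves +€214B, deposits +€214B.
Totals: Δreserves = +€326B, Δdeposits = +€339B.
Δrequired reserves = 10% × +€339B = +€33.9B.
Δexcess reserves = Δreserves − Δrequired = +€326B − (+€33.9B) = +€292.1 billion.

+€292.1 billion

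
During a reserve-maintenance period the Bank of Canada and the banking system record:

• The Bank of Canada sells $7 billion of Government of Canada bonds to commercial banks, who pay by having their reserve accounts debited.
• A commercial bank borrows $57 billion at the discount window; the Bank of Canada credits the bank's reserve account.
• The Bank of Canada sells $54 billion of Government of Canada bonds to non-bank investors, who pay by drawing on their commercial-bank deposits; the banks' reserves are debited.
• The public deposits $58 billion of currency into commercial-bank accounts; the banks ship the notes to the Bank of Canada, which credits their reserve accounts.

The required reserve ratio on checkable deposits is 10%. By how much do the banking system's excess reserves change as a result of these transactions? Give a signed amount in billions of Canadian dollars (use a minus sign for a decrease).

OMO sale (to banks) $7 billion: reserves −$7B, deposits 0.
Discount-window loan $57 billion: reserves +$57B, deposits 0.
Asset sale (to non-banks) $54 billion: reserves −$54B, deposits −$54B.
Currency deposit $58 billion: reserves +$58B, deposits +$58B.
Totals: Δreserves = +$54B, Δdeposits = +$4B.
Δrequired reserves = 10% × +$4B = +$0.4B.
Δexcess reserves = Δreserves − Δrequired = +$54B − (+$0.4B) = +$53.6 billion.

+$53.6 billion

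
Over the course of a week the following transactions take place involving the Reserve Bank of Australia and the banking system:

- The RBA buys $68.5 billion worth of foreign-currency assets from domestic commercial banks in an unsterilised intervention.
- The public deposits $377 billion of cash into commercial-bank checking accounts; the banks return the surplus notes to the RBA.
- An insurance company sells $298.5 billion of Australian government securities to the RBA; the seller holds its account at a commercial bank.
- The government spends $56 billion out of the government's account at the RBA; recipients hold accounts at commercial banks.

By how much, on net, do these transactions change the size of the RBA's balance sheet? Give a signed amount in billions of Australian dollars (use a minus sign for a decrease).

+$367 billion

RBA balance sheet:
  Assets:      Securities +$298.5B, Foreign assets +$68.5B
  Liabilities: Bank reserves +$800B, Currency in circulation −$377B, Government deposits −$56B
Commercial banking system:
  Assets:      Reserves at CB +$800B, Foreign assets −$68.5B
  Liabilities: Checkable deposits +$731.5B
Change in total RBA assets = +$367 billion.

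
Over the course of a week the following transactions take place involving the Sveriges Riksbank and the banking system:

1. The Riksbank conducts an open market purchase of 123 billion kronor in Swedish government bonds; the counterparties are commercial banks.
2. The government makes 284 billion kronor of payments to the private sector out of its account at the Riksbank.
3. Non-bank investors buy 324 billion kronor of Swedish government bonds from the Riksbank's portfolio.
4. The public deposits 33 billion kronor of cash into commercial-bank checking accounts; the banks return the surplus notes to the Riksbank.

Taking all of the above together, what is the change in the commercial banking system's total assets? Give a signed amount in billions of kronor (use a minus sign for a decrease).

-7 billion

Riksbank balance sheet:
  Assets:      Securities −201B
  Liabilities: Bank reserves +116B, Currency in circulation −33B, Government deposits −284B
Commercial banking system:
  Assets:      Reserves at CB +116B, Securities −123B
  Liabilities: Checkable deposits −7B
Change in total bank assets = -7 billion.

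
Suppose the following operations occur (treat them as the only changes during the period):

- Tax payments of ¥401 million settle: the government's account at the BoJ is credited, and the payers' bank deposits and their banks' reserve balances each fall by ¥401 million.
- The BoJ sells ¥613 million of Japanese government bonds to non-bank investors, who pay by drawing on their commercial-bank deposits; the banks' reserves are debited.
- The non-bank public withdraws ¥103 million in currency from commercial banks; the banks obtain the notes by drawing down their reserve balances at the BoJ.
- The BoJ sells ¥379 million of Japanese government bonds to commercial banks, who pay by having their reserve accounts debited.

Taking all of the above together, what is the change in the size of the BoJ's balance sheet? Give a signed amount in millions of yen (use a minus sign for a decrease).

Government account inflow ¥401 million: only the composition of liabilities changes → 0.
Asset sale (to non-banks) ¥613 million: a BoJ asset is shed → −¥613M.
Currency withdrawal ¥103 million: only the composition of liabilities changes → 0.
OMO sale (to banks) ¥379 million: a BoJ asset is shed → −¥379M.
Net: 0 − 613 + 0 − 379 = -¥992 million.

-¥992 million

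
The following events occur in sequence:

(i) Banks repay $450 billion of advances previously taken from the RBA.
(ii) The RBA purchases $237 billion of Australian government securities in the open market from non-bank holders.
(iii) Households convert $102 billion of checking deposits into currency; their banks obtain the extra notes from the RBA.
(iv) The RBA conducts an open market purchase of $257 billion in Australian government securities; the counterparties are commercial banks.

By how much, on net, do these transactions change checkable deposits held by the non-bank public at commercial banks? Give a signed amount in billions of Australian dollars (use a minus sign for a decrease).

Discount-window repayment $450 billion: the counterparty is a bank, so public deposits are unchanged → 0.
Asset purchase (from non-banks) $237 billion: non-bank counterparties' bank balances rise → +$237B.
Currency withdrawal $102 billion: non-bank counterparties' bank balances fall → −$102B.
OMO purchase (from banks) $257 billion: the counterparty is a bank, so public deposits are unchanged → 0.
Net: 0 + 237 − 102 + 0 = +$135 billion.

+$135 billion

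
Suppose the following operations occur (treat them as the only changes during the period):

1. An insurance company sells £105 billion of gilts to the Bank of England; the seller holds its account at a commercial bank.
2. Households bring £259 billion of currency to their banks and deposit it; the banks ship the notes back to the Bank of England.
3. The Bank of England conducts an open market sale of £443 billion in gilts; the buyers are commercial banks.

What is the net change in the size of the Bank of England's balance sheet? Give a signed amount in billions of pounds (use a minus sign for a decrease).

Asset purchase (from non-banks) £105 billion: a Bank of England asset is acquired → +£105B.
Currency deposit £259 billion: only the composition of liabilities changes → 0.
OMO sale (to banks) £443 billion: a Bank of England asset is shed → −£443B.
Net: 105 + 0 − 443 = -£338 billion.

-£338 billion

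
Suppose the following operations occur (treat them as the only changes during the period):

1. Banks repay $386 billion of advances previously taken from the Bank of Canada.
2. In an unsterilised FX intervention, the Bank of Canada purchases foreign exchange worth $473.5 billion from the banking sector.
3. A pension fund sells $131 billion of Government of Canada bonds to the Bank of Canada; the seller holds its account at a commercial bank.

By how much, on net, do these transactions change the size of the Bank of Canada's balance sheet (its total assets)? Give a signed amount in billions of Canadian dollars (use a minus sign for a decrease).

Discount-window repayment $386 billion: a Bank of Canada asset is shed → −$386B.
FX purchase $473.5 billion: a Bank of Canada asset is acquired → +$473.5B.
Asset purchase (from non-banks) $131 billion: a Bank of Canada asset is acquired → +$131B.
Net: −386 + 473.5 + 131 = +$218.5 billion.

+$218.5 billion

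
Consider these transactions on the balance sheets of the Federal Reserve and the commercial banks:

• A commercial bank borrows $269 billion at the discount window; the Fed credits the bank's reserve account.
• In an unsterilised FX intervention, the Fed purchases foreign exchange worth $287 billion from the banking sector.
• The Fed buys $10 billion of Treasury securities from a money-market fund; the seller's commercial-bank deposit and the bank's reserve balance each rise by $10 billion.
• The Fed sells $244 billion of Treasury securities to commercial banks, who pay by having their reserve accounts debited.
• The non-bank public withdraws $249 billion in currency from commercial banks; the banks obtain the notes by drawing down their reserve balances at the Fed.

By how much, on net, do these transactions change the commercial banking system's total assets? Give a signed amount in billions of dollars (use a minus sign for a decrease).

+$30 billion

Fed balance sheet:
  Assets:      Securities −$234B, Loans to banks +$269B, Foreign assets +$287B
  Liabilities: Bank reserves +$73B, Currency in circulation +$249B
Commercial banking system:
  Assets:      Reserves at CB +$73B, Securities +$244B, Foreign assets −$287B
  Liabilities: Checkable deposits −$239B, Borrowings from CB +$269B
Change in total bank assets = +$30 billion.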